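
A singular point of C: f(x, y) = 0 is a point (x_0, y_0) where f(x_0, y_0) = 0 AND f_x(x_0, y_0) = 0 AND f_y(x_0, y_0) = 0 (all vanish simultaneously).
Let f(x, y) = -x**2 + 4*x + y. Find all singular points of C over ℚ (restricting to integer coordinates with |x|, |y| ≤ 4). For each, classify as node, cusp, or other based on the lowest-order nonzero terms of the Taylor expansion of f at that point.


No singular points in the scanned grid; C is smooth there.

Compute partial derivatives:
  f_x = 4 - 2*x.
  f_y = 1.
f_y = 1 is a nonzero constant, so f_y never vanishes: no point (x, y) can satisfy f = f_x = f_y = 0. In particular no (x, y) ∈ {−4, ..., 4}² is singular; the curve is smooth.


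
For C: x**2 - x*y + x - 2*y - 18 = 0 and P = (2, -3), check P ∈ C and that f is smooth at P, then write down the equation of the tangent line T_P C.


Tangent line at P: 8*x - 4*y - 28 = 0.

Step 1: f(2, -3) = 0, so P lies on C.
Step 2: partial derivatives
  f_x(x, y) = 2*x - y + 1, f_y(x, y) = -x - 2.
  f_x(P) = 8, f_y(P) = -4 (gradient nonzero, so P is smooth).
Step 3: tangent line at P: 8·(x − 2) + -4·(y − -3) = 0.
Expanding: 8*x - 4*y - 28 = 0.


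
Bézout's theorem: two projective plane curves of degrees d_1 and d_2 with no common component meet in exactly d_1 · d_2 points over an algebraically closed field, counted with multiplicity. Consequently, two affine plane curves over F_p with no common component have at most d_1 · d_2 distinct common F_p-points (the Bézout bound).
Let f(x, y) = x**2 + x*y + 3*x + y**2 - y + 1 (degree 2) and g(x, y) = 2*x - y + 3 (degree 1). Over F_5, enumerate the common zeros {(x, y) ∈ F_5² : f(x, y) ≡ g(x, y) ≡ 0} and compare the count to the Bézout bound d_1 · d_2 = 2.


Common zeros: {(1, 0)}; count = 1; Bézout bound = 2.

deg(f) = 2, deg(g) = 1, so Bézout bound = 2.
Scan x ∈ F_5. For each x, list the y ∈ F_5 with f(x, y) ≡ 0 and those with g(x, y) ≡ 0 (mod 5); the common zeros in that column are the intersection.
  x = 0: f ≡ 0 at y ∈ ∅; g ≡ 0 at y ∈ {3}; common: ∅.
  x = 1: f ≡ 0 at y ∈ {0}; g ≡ 0 at y ∈ {0}; common: {0}.
  x = 2: f ≡ 0 at y ∈ ∅; g ≡ 0 at y ∈ {2}; common: ∅.
  x = 3: f ≡ 0 at y ∈ ∅; g ≡ 0 at y ∈ {4}; common: ∅.
  x = 4: f ≡ 0 at y ∈ ∅; g ≡ 0 at y ∈ {1}; common: ∅.
Collecting: common zeros = {(1, 0)}, so the count is 1.
Comparison with the Bézout bound: 1 ≤ 2 = deg(f)·deg(g), as expected for curves with no common component (the affine F_5-count falls short of the bound because intersections may lie at infinity, over extension fields, or carry multiplicity).


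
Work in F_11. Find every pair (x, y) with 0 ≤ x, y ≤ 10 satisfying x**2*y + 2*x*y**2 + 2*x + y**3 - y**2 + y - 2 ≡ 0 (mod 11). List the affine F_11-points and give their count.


Affine F_11-points: {(1, 0), (1, 4), (1, 6), (2, 1), (5, 1), (5, 6), (7, 4), (7, 7), (7, 9), (9, 9)}; count = 10.

For each of the 121 pairs (x, y) ∈ F_11², evaluate f(x, y) mod 11. Record the zeros.
  x = 0: [0↦9, 1↦10, 2↦4, 3↦8, 4↦6, 5↦4, 6↦8, 7↦2, 8↦3, 9↦6, 10↦6]  zeros at y ∈ ∅
  x = 1: [0↦0, 1↦4, 2↦5, 3↦9, 4↦0, 5↦6, 6↦0, 7↦10, 8↦9, 9↦3, 10↦9]  zeros at y ∈ {0, 4, 6}
  x = 2: [0↦2, 1↦0, 2↦10, 3↦5, 4↦2, 5↦7, 6↦4, 7↦10, 8↦9, 9↦7, 10↦10]  zeros at y ∈ {1}
  x = 3: [0↦4, 1↦9, 2↦8, 3↦7, 4↦1, 5↦7, 6↦9, 7↦2, 8↦3, 9↦7, 10↦9]  zeros at y ∈ ∅
  x = 4: [0↦6, 1↦9, 2↦10, 3↦4, 4↦8, 5↦6, 6↦4, 7↦8, 8↦2, 9↦3, 10↦6]  zeros at y ∈ ∅
  x = 5: [0↦8, 1↦0, 2↦5, 3↦7, 4↦1, 5↦4, 6↦0, 7↦6, 8↦6, 9↦6, 10↦1]  zeros at y ∈ {1, 6}
  x = 6: [0↦10, 1↦4, 2↦4, 3↦5, 4↦2, 5↦1, 6↦8, 7↦7, 8↦4, 9↦5, 10↦5]  zeros at y ∈ ∅
  x = 7: [0↦1, 1↦10, 2↦7, 3↦9, 4↦0, 5↦8, 6↦6, 7↦0, 8↦7, 9↦0, 10↦7]  zeros at y ∈ {4, 7, 9}
  x = 8: [0↦3, 1↦7, 2↦3, 3↦8, 4↦6, 5↦3, 6↦5, 7↦7, 8↦4, 9↦2, 10↦7]  zeros at y ∈ ∅
  x = 9: [0↦5, 1↦6, 2↦3, 3↦2, 4↦9, 5↦8, 6↦5, 7↦6, 8↦6, 9↦0, 10↦5]  zeros at y ∈ {9}
  x = 10: [0↦7, 1↦7, 2↦7, 3↦2, 4↦9, 5↦1, 6↦6, 7↦8, 8↦2, 9↦5, 10↦1]  zeros at y ∈ ∅
Collecting zeros: affine points = {(1, 0), (1, 4), (1, 6), (2, 1), (5, 1), (5, 6), (7, 4), (7, 7), (7, 9), (9, 9)}.
Total count |C(F_11)_aff| = 10.


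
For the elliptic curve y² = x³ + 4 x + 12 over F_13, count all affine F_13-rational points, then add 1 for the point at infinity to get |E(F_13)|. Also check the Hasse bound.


Affine points = {(0, 5), (0, 8), (1, 2), (1, 11), (3, 5), (3, 8), (4, 1), (4, 12), (5, 1), (5, 12), (8, 6), (8, 7), (9, 6), (9, 7), (10, 5), (10, 8), (11, 3), (11, 10)}; affine count = 18; |E(F_13)| = 19.

Discriminant check: Δ ∝ 4a³ + 27b² = 4·4³ + 27·12² = 4·64 + 27·144 ≡ 10 (mod 13). Nonzero ⇒ E is nonsingular.
For each x ∈ F_13, compute rhs = x³ + 4·x + 12 mod 13, then count y ∈ F_13 with y² ≡ rhs.
  x = 0: rhs = 12, matching y values: 5, 8 (2 points).
  x = 1: rhs = 4, matching y values: 2, 11 (2 points).
  x = 2: rhs = 2, matching y values: none (0 points).
  x = 3: rhs = 12, matching y values: 5, 8 (2 points).
  x = 4: rhs = 1, matching y values: 1, 12 (2 points).
  x = 5: rhs = 1, matching y values: 1, 12 (2 points).
  x = 6: rhs = 5, matching y values: none (0 points).
  x = 7: rhs = 6, matching y values: none (0 points).
  x = 8: rhs = 10, matching y values: 6, 7 (2 points).
  x = 9: rhs = 10, matching y values: 6, 7 (2 points).
  x = 10: rhs = 12, matching y values: 5, 8 (2 points).
  x = 11: rhs = 9, matching y values: 3, 10 (2 points).
  x = 12: rhs = 7, matching y values: none (0 points).
Total affine count: 18.
Full point count |E(F_13)| = 18 + 1 = 19.
Hasse bound: |19 − (13+1)| = |5| = 5 ≤ 2√13 ≈ 7.2111 ✓.


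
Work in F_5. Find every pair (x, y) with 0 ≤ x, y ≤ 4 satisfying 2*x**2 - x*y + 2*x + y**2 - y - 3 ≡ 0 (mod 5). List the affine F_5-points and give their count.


Affine F_5-points: {(1, 1)}; count = 1.

For each of the 25 pairs (x, y) ∈ F_5², evaluate f(x, y) mod 5. Record the zeros.
  x = 0: [0↦2, 1↦2, 2↦4, 3↦3, 4↦4]  zeros at y ∈ ∅
  x = 1: [0↦1, 1↦0, 2↦1, 3↦4, 4↦4]  zeros at y ∈ {1}
  x = 2: [0↦4, 1↦2, 2↦2, 3↦4, 4↦3]  zeros at y ∈ ∅
  x = 3: [0↦1, 1↦3, 2↦2, 3↦3, 4↦1]  zeros at y ∈ ∅
  x = 4: [0↦2, 1↦3, 2↦1, 3↦1, 4↦3]  zeros at y ∈ ∅
Collecting zeros: affine points = {(1, 1)}.
Total count |C(F_5)_aff| = 1.


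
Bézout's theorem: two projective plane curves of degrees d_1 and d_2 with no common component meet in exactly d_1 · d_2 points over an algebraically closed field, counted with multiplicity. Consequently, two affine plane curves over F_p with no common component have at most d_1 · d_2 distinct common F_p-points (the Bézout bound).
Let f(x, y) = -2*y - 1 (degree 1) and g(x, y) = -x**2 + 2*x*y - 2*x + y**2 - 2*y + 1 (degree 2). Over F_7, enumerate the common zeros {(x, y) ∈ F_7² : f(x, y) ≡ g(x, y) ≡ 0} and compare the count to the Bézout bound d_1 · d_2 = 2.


Common zeros: {(1, 3), (3, 3)}; count = 2; Bézout bound = 2.

deg(f) = 1, deg(g) = 2, so Bézout bound = 2.
Scan x ∈ F_7. For each x, list the y ∈ F_7 with f(x, y) ≡ 0 and those with g(x, y) ≡ 0 (mod 7); the common zeros in that column are the intersection.
  x = 0: f ≡ 0 at y ∈ {3}; g ≡ 0 at y ∈ {1}; common: ∅.
  x = 1: f ≡ 0 at y ∈ {3}; g ≡ 0 at y ∈ {3, 4}; common: {3}.
  x = 2: f ≡ 0 at y ∈ {3}; g ≡ 0 at y ∈ {0, 5}; common: ∅.
  x = 3: f ≡ 0 at y ∈ {3}; g ≡ 0 at y ∈ {0, 3}; common: {3}.
  x = 4: f ≡ 0 at y ∈ {3}; g ≡ 0 at y ∈ {2, 6}; common: ∅.
  x = 5: f ≡ 0 at y ∈ {3}; g ≡ 0 at y ∈ {2, 4}; common: ∅.
  x = 6: f ≡ 0 at y ∈ {3}; g ≡ 0 at y ∈ {5, 6}; common: ∅.
Collecting: common zeros = {(1, 3), (3, 3)}, so the count is 2.
Comparison with the Bézout bound: 2 ≤ 2 = deg(f)·deg(g), as expected for curves with no common component (the bound is attained).


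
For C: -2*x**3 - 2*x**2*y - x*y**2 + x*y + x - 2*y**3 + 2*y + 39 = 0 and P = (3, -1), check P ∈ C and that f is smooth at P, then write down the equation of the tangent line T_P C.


Tangent line at P: -43*x - 13*y + 116 = 0.

Step 1: f(3, -1) = 0, so P lies on C.
Step 2: partial derivatives
  f_x(x, y) = -6*x**2 - 4*x*y - y**2 + y + 1, f_y(x, y) = -2*x**2 - 2*x*y + x - 6*y**2 + 2.
  f_x(P) = -43, f_y(P) = -13 (gradient nonzero, so P is smooth).
Step 3: tangent line at P: -43·(x − 3) + -13·(y − -1) = 0.
Expanding: -43*x - 13*y + 116 = 0.


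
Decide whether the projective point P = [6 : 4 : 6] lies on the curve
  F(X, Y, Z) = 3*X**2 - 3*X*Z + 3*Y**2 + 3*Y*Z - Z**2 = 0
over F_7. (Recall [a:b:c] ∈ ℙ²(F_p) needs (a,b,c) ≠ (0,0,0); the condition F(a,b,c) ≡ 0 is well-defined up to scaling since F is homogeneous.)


F(6,4,6) ≡ 0 (mod 7); P is on the curve.

Evaluate F(6, 4, 6) term-by-term (mod 7).
  3*X**2 ↦ 3·36·1·1 = 108
  -3*X*Z ↦ -3·6·1·6 = -108
  3*Y**2 ↦ 3·1·16·1 = 48
  3*Y*Z ↦ 3·1·4·6 = 72
  -Z**2 ↦ -1·1·1·36 = -36
Sum: F(6, 4, 6) = (108) + (-108) + (48) + (72) + (-36) = 84.
Reducing mod 7: 84 ≡ 0 (mod 7).
Since F(a, b, c) ≡ 0 (mod 7), P lies on the curve.


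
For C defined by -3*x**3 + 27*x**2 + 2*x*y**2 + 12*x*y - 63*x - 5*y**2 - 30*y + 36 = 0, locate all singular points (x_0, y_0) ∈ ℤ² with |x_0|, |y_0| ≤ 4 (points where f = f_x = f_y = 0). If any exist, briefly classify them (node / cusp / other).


Singular points: {(3, -3)}; classification: cusp.

Compute partial derivatives:
  f_x = -9*x**2 + 54*x + 2*y**2 + 12*y - 63.
  f_y = 4*x*y + 12*x - 10*y - 30.
Scan x_0 ∈ {−4, ..., 4}. For each x_0, f_y(x_0, y) is a polynomial in y; find its integer roots y ∈ {−4, ..., 4}, then test f_x and f at those candidates.
  x = -4: f_y(-4, y) = -26*y - 78; vanishes at y ∈ {-3}. (-4, -3): f_x = -441 ≠ 0.
  x = -3: f_y(-3, y) = -22*y - 66; vanishes at y ∈ {-3}. (-3, -3): f_x = -324 ≠ 0.
  x = -2: f_y(-2, y) = -18*y - 54; vanishes at y ∈ {-3}. (-2, -3): f_x = -225 ≠ 0.
  x = -1: f_y(-1, y) = -14*y - 42; vanishes at y ∈ {-3}. (-1, -3): f_x = -144 ≠ 0.
  x = 0: f_y(0, y) = -10*y - 30; vanishes at y ∈ {-3}. (0, -3): f_x = -81 ≠ 0.
  x = 1: f_y(1, y) = -6*y - 18; vanishes at y ∈ {-3}. (1, -3): f_x = -36 ≠ 0.
  x = 2: f_y(2, y) = -2*y - 6; vanishes at y ∈ {-3}. (2, -3): f_x = -9 ≠ 0.
  x = 3: f_y(3, y) = 2*y + 6; vanishes at y ∈ {-3}. (3, -3): f_x = 0, f = 0 — SINGULAR.
  x = 4: f_y(4, y) = 6*y + 18; vanishes at y ∈ {-3}. (4, -3): f_x = -9 ≠ 0.
Only singular point on the grid: (3, -3).
Classify: substitute x = 3 + u, y = -3 + v and expand: f = -3*u**3 + 2*u*v**2 + v**2.
No constant or linear terms (consistent with a singular point). Quadratic part: v**2. Cubic part: -3*u**3 + 2*u*v**2.
The quadratic part v**2 is a perfect square, so there is a single (double) tangent line v = 0, i.e. y = -3. Restricting the cubic part to that line (v = 0) leaves -3*u**3 ≠ 0, so f is not divisible by v and the branch is v² ≈ 3*u**3 to lowest order — this is a cusp.
Classification: cusp.


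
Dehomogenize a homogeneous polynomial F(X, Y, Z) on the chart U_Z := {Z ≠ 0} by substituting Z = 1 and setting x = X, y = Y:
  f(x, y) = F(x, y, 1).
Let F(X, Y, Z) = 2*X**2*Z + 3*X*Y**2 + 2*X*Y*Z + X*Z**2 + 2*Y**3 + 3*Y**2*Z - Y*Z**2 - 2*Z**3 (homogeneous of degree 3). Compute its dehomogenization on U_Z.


f(x, y) = 2*x**2 + 3*x*y**2 + 2*x*y + x + 2*y**3 + 3*y**2 - y - 2

On U_Z we set Z = 1. Each monomial c·X^i·Y^j·Z^k in F becomes c·x^i·y^j·1^k = c·x^i·y^j.
Substituting Z = 1: F(X, Y, 1) = 2*x**2 + 3*x*y**2 + 2*x*y + x + 2*y**3 + 3*y**2 - y - 2.
Note: deg(f) ≤ deg(F) = 3; strict inequality happens when F is divisible by Z (lost terms).


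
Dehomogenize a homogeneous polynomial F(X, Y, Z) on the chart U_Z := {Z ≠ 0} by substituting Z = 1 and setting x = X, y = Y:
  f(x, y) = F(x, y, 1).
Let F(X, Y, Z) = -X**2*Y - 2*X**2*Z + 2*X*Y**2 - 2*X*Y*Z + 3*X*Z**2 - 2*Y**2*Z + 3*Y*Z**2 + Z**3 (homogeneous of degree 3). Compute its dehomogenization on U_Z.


f(x, y) = -x**2*y - 2*x**2 + 2*x*y**2 - 2*x*y + 3*x - 2*y**2 + 3*y + 1

On U_Z we set Z = 1. Each monomial c·X^i·Y^j·Z^k in F becomes c·x^i·y^j·1^k = c·x^i·y^j.
Substituting Z = 1: F(X, Y, 1) = -x**2*y - 2*x**2 + 2*x*y**2 - 2*x*y + 3*x - 2*y**2 + 3*y + 1.
Note: deg(f) ≤ deg(F) = 3; strict inequality happens when F is divisible by Z (lost terms).


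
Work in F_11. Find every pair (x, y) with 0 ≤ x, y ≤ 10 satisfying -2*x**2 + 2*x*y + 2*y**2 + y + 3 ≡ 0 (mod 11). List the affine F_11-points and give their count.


Affine F_11-points: {(1, 5), (1, 10), (3, 6), (3, 7), (4, 5), (4, 7), (9, 8), (9, 10), (10, 8), (10, 9)}; count = 10.

For each of the 121 pairs (x, y) ∈ F_11², evaluate f(x, y) mod 11. Record the zeros.
  x = 0: [0↦3, 1↦6, 2↦2, 3↦2, 4↦6, 5↦3, 6↦4, 7↦9, 8↦7, 9↦9, 10↦4]  zeros at y ∈ ∅
  x = 1: [0↦1, 1↦6, 2↦4, 3↦6, 4↦1, 5↦0, 6↦3, 7↦10, 8↦10, 9↦3, 10↦0]  zeros at y ∈ {5, 10}
  x = 2: [0↦6, 1↦2, 2↦2, 3↦6, 4↦3, 5↦4, 6↦9, 7↦7, 8↦9, 9↦4, 10↦3]  zeros at y ∈ ∅
  x = 3: [0↦7, 1↦5, 2↦7, 3↦2, 4↦1, 5↦4, 6↦0, 7↦0, 8↦4, 9↦1, 10↦2]  zeros at y ∈ {6, 7}
  x = 4: [0↦4, 1↦4, 2↦8, 3↦5, 4↦6, 5↦0, 6↦9, 7↦0, 8↦6, 9↦5, 10↦8]  zeros at y ∈ {5, 7}
  x = 5: [0↦8, 1↦10, 2↦5, 3↦4, 4↦7, 5↦3, 6↦3, 7↦7, 8↦4, 9↦5, 10↦10]  zeros at y ∈ ∅
  x = 6: [0↦8, 1↦1, 2↦9, 3↦10, 4↦4, 5↦2, 6↦4, 7↦10, 8↦9, 9↦1, 10↦8]  zeros at y ∈ ∅
  x = 7: [0↦4, 1↦10, 2↦9, 3↦1, 4↦8, 5↦8, 6↦1, 7↦9, 8↦10, 9↦4, 10↦2]  zeros at y ∈ ∅
  x = 8: [0↦7, 1↦4, 2↦5, 3↦10, 4↦8, 5↦10, 6↦5, 7↦4, 8↦7, 9↦3, 10↦3]  zeros at y ∈ ∅
  x = 9: [0↦6, 1↦5, 2↦8, 3↦4, 4↦4, 5↦8, 6↦5, 7↦6, 8↦0, 9↦9, 10↦0]  zeros at y ∈ {8, 10}
  x = 10: [0↦1, 1↦2, 2↦7, 3↦5, 4↦7, 5↦2, 6↦1, 7↦4, 8↦0, 9↦0, 10↦4]  zeros at y ∈ {8, 9}
Collecting zeros: affine points = {(1, 5), (1, 10), (3, 6), (3, 7), (4, 5), (4, 7), (9, 8), (9, 10), (10, 8), (10, 9)}.
Total count |C(F_11)_aff| = 10.


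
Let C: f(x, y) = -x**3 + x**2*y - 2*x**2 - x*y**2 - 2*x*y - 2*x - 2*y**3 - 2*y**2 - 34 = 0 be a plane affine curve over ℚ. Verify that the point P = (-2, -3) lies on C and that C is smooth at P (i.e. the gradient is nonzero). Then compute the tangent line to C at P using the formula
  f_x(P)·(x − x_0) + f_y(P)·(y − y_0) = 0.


Tangent line at P: 3*x - 46*y - 132 = 0.

Step 1: f(-2, -3) = 0, so P lies on C.
Step 2: partial derivatives
  f_x(x, y) = -3*x**2 + 2*x*y - 4*x - y**2 - 2*y - 2, f_y(x, y) = x**2 - 2*x*y - 2*x - 6*y**2 - 4*y.
  f_x(P) = 3, f_y(P) = -46 (gradient nonzero, so P is smooth).
Step 3: tangent line at P: 3·(x − -2) + -46·(y − -3) = 0.
Expanding: 3*x - 46*y - 132 = 0.


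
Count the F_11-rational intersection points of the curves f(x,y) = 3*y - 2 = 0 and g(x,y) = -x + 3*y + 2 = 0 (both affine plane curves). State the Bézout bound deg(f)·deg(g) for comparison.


Common zeros: {(4, 8)}; count = 1; Bézout bound = 1.

deg(f) = 1, deg(g) = 1, so Bézout bound = 1.
Scan x ∈ F_11. For each x, list the y ∈ F_11 with f(x, y) ≡ 0 and those with g(x, y) ≡ 0 (mod 11); the common zeros in that column are the intersection.
  x = 0: f ≡ 0 at y ∈ {8}; g ≡ 0 at y ∈ {3}; common: ∅.
  x = 1: f ≡ 0 at y ∈ {8}; g ≡ 0 at y ∈ {7}; common: ∅.
  x = 2: f ≡ 0 at y ∈ {8}; g ≡ 0 at y ∈ {0}; common: ∅.
  x = 3: f ≡ 0 at y ∈ {8}; g ≡ 0 at y ∈ {4}; common: ∅.
  x = 4: f ≡ 0 at y ∈ {8}; g ≡ 0 at y ∈ {8}; common: {8}.
  x = 5: f ≡ 0 at y ∈ {8}; g ≡ 0 at y ∈ {1}; common: ∅.
  x = 6: f ≡ 0 at y ∈ {8}; g ≡ 0 at y ∈ {5}; common: ∅.
  x = 7: f ≡ 0 at y ∈ {8}; g ≡ 0 at y ∈ {9}; common: ∅.
  x = 8: f ≡ 0 at y ∈ {8}; g ≡ 0 at y ∈ {2}; common: ∅.
  x = 9: f ≡ 0 at y ∈ {8}; g ≡ 0 at y ∈ {6}; common: ∅.
  x = 10: f ≡ 0 at y ∈ {8}; g ≡ 0 at y ∈ {10}; common: ∅.
Collecting: common zeros = {(4, 8)}, so the count is 1.
Comparison with the Bézout bound: 1 ≤ 1 = deg(f)·deg(g), as expected for curves with no common component (the bound is attained).


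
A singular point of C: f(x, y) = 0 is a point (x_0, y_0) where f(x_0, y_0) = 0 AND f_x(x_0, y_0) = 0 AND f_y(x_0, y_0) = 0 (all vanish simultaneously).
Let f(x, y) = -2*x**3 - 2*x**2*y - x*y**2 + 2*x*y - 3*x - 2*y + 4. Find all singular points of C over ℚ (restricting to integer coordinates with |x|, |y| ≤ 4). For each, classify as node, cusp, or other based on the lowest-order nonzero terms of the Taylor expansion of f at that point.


Singular points: {(-1, 3)}; classification: cusp.

Compute partial derivatives:
  f_x = -6*x**2 - 4*x*y - y**2 + 2*y - 3.
  f_y = -2*x**2 - 2*x*y + 2*x - 2.
Scan x_0 ∈ {−4, ..., 4}. For each x_0, f_y(x_0, y) is a polynomial in y; find its integer roots y ∈ {−4, ..., 4}, then test f_x and f at those candidates.
  x = -4: f_y(-4, y) = 8*y - 42; no integer root y with |y| ≤ 4.
  x = -3: f_y(-3, y) = 6*y - 26; no integer root y with |y| ≤ 4.
  x = -2: f_y(-2, y) = 4*y - 14; no integer root y with |y| ≤ 4.
  x = -1: f_y(-1, y) = 2*y - 6; vanishes at y ∈ {3}. (-1, 3): f_x = 0, f = 0 — SINGULAR.
  x = 0: f_y(0, y) = -2; no integer root y with |y| ≤ 4.
  x = 1: f_y(1, y) = -2*y - 2; vanishes at y ∈ {-1}. (1, -1): f_x = -8 ≠ 0.
  x = 2: f_y(2, y) = -4*y - 6; no integer root y with |y| ≤ 4.
  x = 3: f_y(3, y) = -6*y - 14; no integer root y with |y| ≤ 4.
  x = 4: f_y(4, y) = -8*y - 26; no integer root y with |y| ≤ 4.
Only singular point on the grid: (-1, 3).
Classify: substitute x = -1 + u, y = 3 + v and expand: f = -2*u**3 - 2*u**2*v - u*v**2 + v**2.
No constant or linear terms (consistent with a singular point). Quadratic part: v**2. Cubic part: -2*u**3 - 2*u**2*v - u*v**2.
The quadratic part v**2 is a perfect square, so there is a single (double) tangent line v = 0, i.e. y = 3. Restricting the cubic part to that line (v = 0) leaves -2*u**3 ≠ 0, so f is not divisible by v and the branch is v² ≈ 2*u**3 to lowest order — this is a cusp.
Classification: cusp.


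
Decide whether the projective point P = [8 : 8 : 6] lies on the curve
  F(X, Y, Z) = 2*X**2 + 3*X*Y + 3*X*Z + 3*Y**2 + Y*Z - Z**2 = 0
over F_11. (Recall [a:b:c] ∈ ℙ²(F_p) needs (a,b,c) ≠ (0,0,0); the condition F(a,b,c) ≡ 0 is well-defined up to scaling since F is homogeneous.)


F(8,8,6) ≡ 8 (mod 11); P is NOT on the curve.

Evaluate F(8, 8, 6) term-by-term (mod 11).
  2*X**2 ↦ 2·64·1·1 = 128
  3*X*Y ↦ 3·8·8·1 = 192
  3*X*Z ↦ 3·8·1·6 = 144
  3*Y**2 ↦ 3·1·64·1 = 192
  Y*Z ↦ 1·1·8·6 = 48
  -Z**2 ↦ -1·1·1·36 = -36
Sum: F(8, 8, 6) = (128) + (192) + (144) + (192) + (48) + (-36) = 668.
Reducing mod 11: 668 ≡ 8 (mod 11).
Since F(a, b, c) ≡ 8 ≠ 0 (mod 11), P does NOT lie on the curve.


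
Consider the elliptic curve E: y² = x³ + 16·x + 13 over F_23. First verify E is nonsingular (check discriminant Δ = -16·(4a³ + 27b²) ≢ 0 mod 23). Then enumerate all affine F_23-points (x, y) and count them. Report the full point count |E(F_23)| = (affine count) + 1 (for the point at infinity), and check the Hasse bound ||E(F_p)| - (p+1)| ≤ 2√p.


Affine points = {(0, 6), (0, 17), (4, 7), (4, 16), (6, 7), (6, 16), (7, 10), (7, 13), (8, 3), (8, 20), (9, 9), (9, 14), (10, 0), (11, 5), (11, 18), (12, 1), (12, 22), (13, 7), (13, 16), (16, 8), (16, 15), (17, 0), (19, 0)}; affine count = 23; |E(F_23)| = 24.

Discriminant check: Δ ∝ 4a³ + 27b² = 4·16³ + 27·13² = 4·4096 + 27·169 ≡ 17 (mod 23). Nonzero ⇒ E is nonsingular.
For each x ∈ F_23, compute rhs = x³ + 16·x + 13 mod 23, then count y ∈ F_23 with y² ≡ rhs.
  x = 0: rhs = 13, matching y values: 6, 17 (2 points).
  x = 1: rhs = 7, matching y values: none (0 points).
  x = 2: rhs = 7, matching y values: none (0 points).
  x = 3: rhs = 19, matching y values: none (0 points).
  x = 4: rhs = 3, matching y values: 7, 16 (2 points).
  x = 5: rhs = 11, matching y values: none (0 points).
  x = 6: rhs = 3, matching y values: 7, 16 (2 points).
  x = 7: rhs = 8, matching y values: 10, 13 (2 points).
  x = 8: rhs = 9, matching y values: 3, 20 (2 points).
  x = 9: rhs = 12, matching y values: 9, 14 (2 points).
  x = 10: rhs = 0, matching y values: 0 (1 points).
  x = 11: rhs = 2, matching y values: 5, 18 (2 points).
  x = 12: rhs = 1, matching y values: 1, 22 (2 points).
  x = 13: rhs = 3, matching y values: 7, 16 (2 points).
  x = 14: rhs = 14, matching y values: none (0 points).
  x = 15: rhs = 17, matching y values: none (0 points).
  x = 16: rhs = 18, matching y values: 8, 15 (2 points).
  x = 17: rhs = 0, matching y values: 0 (1 points).
  x = 18: rhs = 15, matching y values: none (0 points).
  x = 19: rhs = 0, matching y values: 0 (1 points).
  x = 20: rhs = 7, matching y values: none (0 points).
  x = 21: rhs = 19, matching y values: none (0 points).
  x = 22: rhs = 19, matching y values: none (0 points).
Total affine count: 23.
Full point count |E(F_23)| = 23 + 1 = 24.
Hasse bound: |24 − (23+1)| = |0| = 0 ≤ 2√23 ≈ 9.5917 ✓.


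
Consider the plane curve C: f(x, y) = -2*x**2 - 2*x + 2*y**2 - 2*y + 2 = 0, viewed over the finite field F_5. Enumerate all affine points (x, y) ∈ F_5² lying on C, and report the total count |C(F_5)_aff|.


Affine F_5-points: {(1, 3), (2, 0), (2, 1), (3, 3)}; count = 4.

For each of the 25 pairs (x, y) ∈ F_5², evaluate f(x, y) mod 5. Record the zeros.
  x = 0: [0↦2, 1↦2, 2↦1, 3↦4, 4↦1]  zeros at y ∈ ∅
  x = 1: [0↦3, 1↦3, 2↦2, 3↦0, 4↦2]  zeros at y ∈ {3}
  x = 2: [0↦0, 1↦0, 2↦4, 3↦2, 4↦4]  zeros at y ∈ {0, 1}
  x = 3: [0↦3, 1↦3, 2↦2, 3↦0, 4↦2]  zeros at y ∈ {3}
  x = 4: [0↦2, 1↦2, 2↦1, 3↦4, 4↦1]  zeros at y ∈ ∅
Collecting zeros: affine points = {(1, 3), (2, 0), (2, 1), (3, 3)}.
Total count |C(F_5)_aff| = 4.


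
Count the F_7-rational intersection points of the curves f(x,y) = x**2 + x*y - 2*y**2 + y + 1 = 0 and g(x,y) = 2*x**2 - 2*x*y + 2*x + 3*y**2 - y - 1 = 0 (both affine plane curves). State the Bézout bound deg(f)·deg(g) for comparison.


Common zeros: ∅; count = 0; Bézout bound = 4.

deg(f) = 2, deg(g) = 2, so Bézout bound = 4.
Scan x ∈ F_7. For each x, list the y ∈ F_7 with f(x, y) ≡ 0 and those with g(x, y) ≡ 0 (mod 7); the common zeros in that column are the intersection.
  x = 0: f ≡ 0 at y ∈ {1, 3}; g ≡ 0 at y ∈ ∅; common: ∅.
  x = 1: f ≡ 0 at y ∈ ∅; g ≡ 0 at y ∈ {3, 5}; common: ∅.
  x = 2: f ≡ 0 at y ∈ {6}; g ≡ 0 at y ∈ ∅; common: ∅.
  x = 3: f ≡ 0 at y ∈ ∅; g ≡ 0 at y ∈ {2, 5}; common: ∅.
  x = 4: f ≡ 0 at y ∈ {3}; g ≡ 0 at y ∈ ∅; common: ∅.
  x = 5: f ≡ 0 at y ∈ ∅; g ≡ 0 at y ∈ {2, 4}; common: ∅.
  x = 6: f ≡ 0 at y ∈ {1, 6}; g ≡ 0 at y ∈ ∅; common: ∅.
Collecting: common zeros = ∅, so the count is 0.
Comparison with the Bézout bound: 0 ≤ 4 = deg(f)·deg(g), as expected for curves with no common component (the affine F_7-count falls short of the bound because intersections may lie at infinity, over extension fields, or carry multiplicity).


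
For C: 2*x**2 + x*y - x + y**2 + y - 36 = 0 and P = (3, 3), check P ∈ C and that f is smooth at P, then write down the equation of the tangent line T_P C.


Tangent line at P: 14*x + 10*y - 72 = 0.

Step 1: f(3, 3) = 0, so P lies on C.
Step 2: partial derivatives
  f_x(x, y) = 4*x + y - 1, f_y(x, y) = x + 2*y + 1.
  f_x(P) = 14, f_y(P) = 10 (gradient nonzero, so P is smooth).
Step 3: tangent line at P: 14·(x − 3) + 10·(y − 3) = 0.
Expanding: 14*x + 10*y - 72 = 0.


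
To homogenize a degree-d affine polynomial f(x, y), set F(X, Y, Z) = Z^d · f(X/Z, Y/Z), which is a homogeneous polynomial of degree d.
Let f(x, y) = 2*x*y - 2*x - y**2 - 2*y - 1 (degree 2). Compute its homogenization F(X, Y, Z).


F(X, Y, Z) = 2*X*Y - 2*X*Z - Y**2 - 2*Y*Z - Z**2

deg(f) = 2.
Substitute x = X/Z, y = Y/Z into f, then multiply by Z^2.
  monomial 2·x^1·y^1 ↦ 2·X^1·Y^1·Z^0.
  monomial -2·x^1·y^0 ↦ -2·X^1·Y^0·Z^1.
  monomial -1·x^0·y^2 ↦ -1·X^0·Y^2·Z^0.
  monomial -2·x^0·y^1 ↦ -2·X^0·Y^1·Z^1.
  monomial -1·x^0·y^0 ↦ -1·X^0·Y^0·Z^2.
Collecting: F(X, Y, Z) = 2*X*Y - 2*X*Z - Y**2 - 2*Y*Z - Z**2.


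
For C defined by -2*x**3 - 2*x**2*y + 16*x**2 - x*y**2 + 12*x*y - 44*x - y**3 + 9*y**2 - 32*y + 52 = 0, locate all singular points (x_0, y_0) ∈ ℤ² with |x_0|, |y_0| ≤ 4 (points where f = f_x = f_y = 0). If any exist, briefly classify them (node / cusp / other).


Singular points: {(2, 2)}; classification: cusp.

Compute partial derivatives:
  f_x = -6*x**2 - 4*x*y + 32*x - y**2 + 12*y - 44.
  f_y = -2*x**2 - 2*x*y + 12*x - 3*y**2 + 18*y - 32.
Scan x_0 ∈ {−4, ..., 4}. For each x_0, f_y(x_0, y) is a polynomial in y; find its integer roots y ∈ {−4, ..., 4}, then test f_x and f at those candidates.
  x = -4: f_y(-4, y) = -3*y**2 + 26*y - 112; no integer root y with |y| ≤ 4.
  x = -3: f_y(-3, y) = -3*y**2 + 24*y - 86; no integer root y with |y| ≤ 4.
  x = -2: f_y(-2, y) = -3*y**2 + 22*y - 64; no integer root y with |y| ≤ 4.
  x = -1: f_y(-1, y) = -3*y**2 + 20*y - 46; no integer root y with |y| ≤ 4.
  x = 0: f_y(0, y) = -3*y**2 + 18*y - 32; no integer root y with |y| ≤ 4.
  x = 1: f_y(1, y) = -3*y**2 + 16*y - 22; no integer root y with |y| ≤ 4.
  x = 2: f_y(2, y) = -3*y**2 + 14*y - 16; vanishes at y ∈ {2}. (2, 2): f_x = 0, f = 0 — SINGULAR.
  x = 3: f_y(3, y) = -3*y**2 + 12*y - 14; no integer root y with |y| ≤ 4.
  x = 4: f_y(4, y) = -3*y**2 + 10*y - 16; no integer root y with |y| ≤ 4.
Only singular point on the grid: (2, 2).
Classify: substitute x = 2 + u, y = 2 + v and expand: f = -2*u**3 - 2*u**2*v - u*v**2 - v**3 + v**2.
No constant or linear terms (consistent with a singular point). Quadratic part: v**2. Cubic part: -2*u**3 - 2*u**2*v - u*v**2 - v**3.
The quadratic part v**2 is a perfect square, so there is a single (double) tangent line v = 0, i.e. y = 2. Restricting the cubic part to that line (v = 0) leaves -2*u**3 ≠ 0, so f is not divisible by v and the branch is v² ≈ 2*u**3 to lowest order — this is a cusp.
Classification: cusp.


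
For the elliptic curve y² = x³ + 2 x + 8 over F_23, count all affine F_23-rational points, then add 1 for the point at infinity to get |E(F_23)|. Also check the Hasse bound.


Affine points = {(0, 10), (0, 13), (3, 8), (3, 15), (6, 11), (6, 12), (10, 4), (10, 19), (11, 2), (11, 21), (12, 9), (12, 14), (13, 0), (15, 3), (15, 20)}; affine count = 15; |E(F_23)| = 16.

Discriminant check: Δ ∝ 4a³ + 27b² = 4·2³ + 27·8² = 4·8 + 27·64 ≡ 12 (mod 23). Nonzero ⇒ E is nonsingular.
For each x ∈ F_23, compute rhs = x³ + 2·x + 8 mod 23, then count y ∈ F_23 with y² ≡ rhs.
  x = 0: rhs = 8, matching y values: 10, 13 (2 points).
  x = 1: rhs = 11, matching y values: none (0 points).
  x = 2: rhs = 20, matching y values: none (0 points).
  x = 3: rhs = 18, matching y values: 8, 15 (2 points).
  x = 4: rhs = 11, matching y values: none (0 points).
  x = 5: rhs = 5, matching y values: none (0 points).
  x = 6: rhs = 6, matching y values: 11, 12 (2 points).
  x = 7: rhs = 20, matching y values: none (0 points).
  x = 8: rhs = 7, matching y values: none (0 points).
  x = 9: rhs = 19, matching y values: none (0 points).
  x = 10: rhs = 16, matching y values: 4, 19 (2 points).
  x = 11: rhs = 4, matching y values: 2, 21 (2 points).
  x = 12: rhs = 12, matching y values: 9, 14 (2 points).
  x = 13: rhs = 0, matching y values: 0 (1 points).
  x = 14: rhs = 20, matching y values: none (0 points).
  x = 15: rhs = 9, matching y values: 3, 20 (2 points).
  x = 16: rhs = 19, matching y values: none (0 points).
  x = 17: rhs = 10, matching y values: none (0 points).
  x = 18: rhs = 11, matching y values: none (0 points).
  x = 19: rhs = 5, matching y values: none (0 points).
  x = 20: rhs = 21, matching y values: none (0 points).
  x = 21: rhs = 19, matching y values: none (0 points).
  x = 22: rhs = 5, matching y values: none (0 points).
Total affine count: 15.
Full point count |E(F_23)| = 15 + 1 = 16.
Hasse bound: |16 − (23+1)| = |-8| = 8 ≤ 2√23 ≈ 9.5917 ✓.


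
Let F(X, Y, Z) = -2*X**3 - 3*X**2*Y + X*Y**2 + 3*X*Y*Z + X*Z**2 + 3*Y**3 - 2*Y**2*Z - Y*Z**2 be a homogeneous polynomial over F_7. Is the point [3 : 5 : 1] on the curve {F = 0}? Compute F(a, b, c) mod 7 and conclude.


F(3,5,1) ≡ 2 (mod 7); P is NOT on the curve.

Evaluate F(3, 5, 1) term-by-term (mod 7).
  -2*X**3 ↦ -2·27·1·1 = -54
  -3*X**2*Y ↦ -3·9·5·1 = -135
  X*Y**2 ↦ 1·3·25·1 = 75
  3*X*Y*Z ↦ 3·3·5·1 = 45
  X*Z**2 ↦ 1·3·1·1 = 3
  3*Y**3 ↦ 3·1·125·1 = 375
  -2*Y**2*Z ↦ -2·1·25·1 = -50
  -Y*Z**2 ↦ -1·1·5·1 = -5
Sum: F(3, 5, 1) = (-54) + (-135) + (75) + (45) + (3) + (375) + (-50) + (-5) = 254.
Reducing mod 7: 254 ≡ 2 (mod 7).
Since F(a, b, c) ≡ 2 ≠ 0 (mod 7), P does NOT lie on the curve.


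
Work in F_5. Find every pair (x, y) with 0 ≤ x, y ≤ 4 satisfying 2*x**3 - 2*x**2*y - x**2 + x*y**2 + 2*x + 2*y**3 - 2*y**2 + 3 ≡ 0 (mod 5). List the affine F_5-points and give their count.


Affine F_5-points: {(1, 1), (1, 3), (1, 4), (2, 4), (4, 1), (4, 4)}; count = 6.

For each of the 25 pairs (x, y) ∈ F_5², evaluate f(x, y) mod 5. Record the zeros.
  x = 0: [0↦3, 1↦3, 2↦1, 3↦4, 4↦4]  zeros at y ∈ ∅
  x = 1: [0↦1, 1↦0, 2↦4, 3↦0, 4↦0]  zeros at y ∈ {1, 3, 4}
  x = 2: [0↦4, 1↦3, 2↦4, 3↦4, 4↦0]  zeros at y ∈ {4}
  x = 3: [0↦4, 1↦4, 2↦3, 3↦3, 4↦1]  zeros at y ∈ ∅
  x = 4: [0↦3, 1↦0, 2↦3, 3↦4, 4↦0]  zeros at y ∈ {1, 4}
Collecting zeros: affine points = {(1, 1), (1, 3), (1, 4), (2, 4), (4, 1), (4, 4)}.
Total count |C(F_5)_aff| = 6.


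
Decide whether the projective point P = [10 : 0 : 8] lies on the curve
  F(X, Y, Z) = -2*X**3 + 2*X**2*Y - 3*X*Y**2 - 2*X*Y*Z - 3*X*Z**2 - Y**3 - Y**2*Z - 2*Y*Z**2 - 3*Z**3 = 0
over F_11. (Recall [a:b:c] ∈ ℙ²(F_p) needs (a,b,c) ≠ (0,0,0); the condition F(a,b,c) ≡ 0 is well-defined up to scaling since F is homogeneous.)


F(10,0,8) ≡ 0 (mod 11); P is on the curve.

Evaluate F(10, 0, 8) term-by-term (mod 11).
  -2*X**3 ↦ -2·1000·1·1 = -2000
  2*X**2*Y ↦ 2·100·0·1 = 0
  -3*X*Y**2 ↦ -3·10·0·1 = 0
  -2*X*Y*Z ↦ -2·10·0·8 = 0
  -3*X*Z**2 ↦ -3·10·1·64 = -1920
  -Y**3 ↦ -1·1·0·1 = 0
  -Y**2*Z ↦ -1·1·0·8 = 0
  -2*Y*Z**2 ↦ -2·1·0·64 = 0
  -3*Z**3 ↦ -3·1·1·512 = -1536
Sum: F(10, 0, 8) = (-2000) + (0) + (0) + (0) + (-1920) + (0) + (0) + (0) + (-1536) = -5456.
Reducing mod 11: -5456 ≡ 0 (mod 11).
Since F(a, b, c) ≡ 0 (mod 11), P lies on the curve.


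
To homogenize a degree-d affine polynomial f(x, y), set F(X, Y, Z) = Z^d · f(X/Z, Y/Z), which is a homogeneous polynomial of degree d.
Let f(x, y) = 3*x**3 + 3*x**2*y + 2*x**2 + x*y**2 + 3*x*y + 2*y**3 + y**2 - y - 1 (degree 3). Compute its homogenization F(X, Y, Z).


F(X, Y, Z) = 3*X**3 + 3*X**2*Y + 2*X**2*Z + X*Y**2 + 3*X*Y*Z + 2*Y**3 + Y**2*Z - Y*Z**2 - Z**3

deg(f) = 3.
Substitute x = X/Z, y = Y/Z into f, then multiply by Z^3.
  monomial 3·x^3·y^0 ↦ 3·X^3·Y^0·Z^0.
  monomial 3·x^2·y^1 ↦ 3·X^2·Y^1·Z^0.
  monomial 2·x^2·y^0 ↦ 2·X^2·Y^0·Z^1.
  monomial 1·x^1·y^2 ↦ 1·X^1·Y^2·Z^0.
  monomial 3·x^1·y^1 ↦ 3·X^1·Y^1·Z^1.
  monomial 2·x^0·y^3 ↦ 2·X^0·Y^3·Z^0.
  monomial 1·x^0·y^2 ↦ 1·X^0·Y^2·Z^1.
  monomial -1·x^0·y^1 ↦ -1·X^0·Y^1·Z^2.
  monomial -1·x^0·y^0 ↦ -1·X^0·Y^0·Z^3.
Collecting: F(X, Y, Z) = 3*X**3 + 3*X**2*Y + 2*X**2*Z + X*Y**2 + 3*X*Y*Z + 2*Y**3 + Y**2*Z - Y*Z**2 - Z**3.


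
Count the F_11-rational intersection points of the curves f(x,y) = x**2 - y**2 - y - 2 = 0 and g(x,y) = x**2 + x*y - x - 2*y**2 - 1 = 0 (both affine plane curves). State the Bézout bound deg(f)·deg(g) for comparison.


Common zeros: {(0, 4), (2, 9), (5, 7)}; count = 3; Bézout bound = 4.

deg(f) = 2, deg(g) = 2, so Bézout bound = 4.
Scan x ∈ F_11. For each x, list the y ∈ F_11 with f(x, y) ≡ 0 and those with g(x, y) ≡ 0 (mod 11); the common zeros in that column are the intersection.
  x = 0: f ≡ 0 at y ∈ {4, 6}; g ≡ 0 at y ∈ {4, 7}; common: {4}.
  x = 1: f ≡ 0 at y ∈ ∅; g ≡ 0 at y ∈ {8, 9}; common: ∅.
  x = 2: f ≡ 0 at y ∈ {1, 9}; g ≡ 0 at y ∈ {3, 9}; common: {9}.
  x = 3: f ≡ 0 at y ∈ ∅; g ≡ 0 at y ∈ {8, 10}; common: ∅.
  x = 4: f ≡ 0 at y ∈ ∅; g ≡ 0 at y ∈ {0, 2}; common: ∅.
  x = 5: f ≡ 0 at y ∈ {3, 7}; g ≡ 0 at y ∈ {1, 7}; common: {7}.
  x = 6: f ≡ 0 at y ∈ {3, 7}; g ≡ 0 at y ∈ {1, 2}; common: ∅.
  x = 7: f ≡ 0 at y ∈ ∅; g ≡ 0 at y ∈ {3, 6}; common: ∅.
  x = 8: f ≡ 0 at y ∈ ∅; g ≡ 0 at y ∈ {0, 4}; common: ∅.
  x = 9: f ≡ 0 at y ∈ {1, 9}; g ≡ 0 at y ∈ {5}; common: ∅.
  x = 10: f ≡ 0 at y ∈ ∅; g ≡ 0 at y ∈ {6, 10}; common: ∅.
Collecting: common zeros = {(0, 4), (2, 9), (5, 7)}, so the count is 3.
Comparison with the Bézout bound: 3 ≤ 4 = deg(f)·deg(g), as expected for curves with no common component (the affine F_11-count falls short of the bound because intersections may lie at infinity, over extension fields, or carry multiplicity).


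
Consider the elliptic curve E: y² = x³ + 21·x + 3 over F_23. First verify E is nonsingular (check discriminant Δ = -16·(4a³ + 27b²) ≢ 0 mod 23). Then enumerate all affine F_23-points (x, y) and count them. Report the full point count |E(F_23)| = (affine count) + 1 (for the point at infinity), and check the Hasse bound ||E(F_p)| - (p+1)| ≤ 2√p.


Affine points = {(0, 7), (0, 16), (1, 5), (1, 18), (3, 1), (3, 22), (4, 6), (4, 17), (5, 7), (5, 16), (6, 0), (8, 4), (8, 19), (9, 1), (9, 22), (11, 1), (11, 22), (13, 9), (13, 14), (15, 6), (15, 17), (17, 11), (17, 12), (18, 7), (18, 16), (19, 4), (19, 19), (22, 2), (22, 21)}; affine count = 29; |E(F_23)| = 30.

Discriminant check: Δ ∝ 4a³ + 27b² = 4·21³ + 27·3² = 4·9261 + 27·9 ≡ 4 (mod 23). Nonzero ⇒ E is nonsingular.
For each x ∈ F_23, compute rhs = x³ + 21·x + 3 mod 23, then count y ∈ F_23 with y² ≡ rhs.
  x = 0: rhs = 3, matching y values: 7, 16 (2 points).
  x = 1: rhs = 2, matching y values: 5, 18 (2 points).
  x = 2: rhs = 7, matching y values: none (0 points).
  x = 3: rhs = 1, matching y values: 1, 22 (2 points).
  x = 4: rhs = 13, matching y values: 6, 17 (2 points).
  x = 5: rhs = 3, matching y values: 7, 16 (2 points).
  x = 6: rhs = 0, matching y values: 0 (1 points).
  x = 7: rhs = 10, matching y values: none (0 points).
  x = 8: rhs = 16, matching y values: 4, 19 (2 points).
  x = 9: rhs = 1, matching y values: 1, 22 (2 points).
  x = 10: rhs = 17, matching y values: none (0 points).
  x = 11: rhs = 1, matching y values: 1, 22 (2 points).
  x = 12: rhs = 5, matching y values: none (0 points).
  x = 13: rhs = 12, matching y values: 9, 14 (2 points).
  x = 14: rhs = 5, matching y values: none (0 points).
  x = 15: rhs = 13, matching y values: 6, 17 (2 points).
  x = 16: rhs = 19, matching y values: none (0 points).
  x = 17: rhs = 6, matching y values: 11, 12 (2 points).
  x = 18: rhs = 3, matching y values: 7, 16 (2 points).
  x = 19: rhs = 16, matching y values: 4, 19 (2 points).
  x = 20: rhs = 5, matching y values: none (0 points).
  x = 21: rhs = 22, matching y values: none (0 points).
  x = 22: rhs = 4, matching y values: 2, 21 (2 points).
Total affine count: 29.
Full point count |E(F_23)| = 29 + 1 = 30.
Hasse bound: |30 − (23+1)| = |6| = 6 ≤ 2√23 ≈ 9.5917 ✓.


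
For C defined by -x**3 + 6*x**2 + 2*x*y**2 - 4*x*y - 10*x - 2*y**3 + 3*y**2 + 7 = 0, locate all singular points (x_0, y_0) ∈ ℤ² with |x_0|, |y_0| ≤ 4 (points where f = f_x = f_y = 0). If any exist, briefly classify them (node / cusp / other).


Singular points: {(2, 1)}; classification: cusp.

Compute partial derivatives:
  f_x = -3*x**2 + 12*x + 2*y**2 - 4*y - 10.
  f_y = 4*x*y - 4*x - 6*y**2 + 6*y.
Scan x_0 ∈ {−4, ..., 4}. For each x_0, f_y(x_0, y) is a polynomial in y; find its integer roots y ∈ {−4, ..., 4}, then test f_x and f at those candidates.
  x = -4: f_y(-4, y) = -6*y**2 - 10*y + 16; vanishes at y ∈ {1}. (-4, 1): f_x = -108 ≠ 0.
  x = -3: f_y(-3, y) = -6*y**2 - 6*y + 12; vanishes at y ∈ {-2, 1}. (-3, -2): f_x = -57 ≠ 0; (-3, 1): f_x = -75 ≠ 0.
  x = -2: f_y(-2, y) = -6*y**2 - 2*y + 8; vanishes at y ∈ {1}. (-2, 1): f_x = -48 ≠ 0.
  x = -1: f_y(-1, y) = -6*y**2 + 2*y + 4; vanishes at y ∈ {1}. (-1, 1): f_x = -27 ≠ 0.
  x = 0: f_y(0, y) = -6*y**2 + 6*y; vanishes at y ∈ {0, 1}. (0, 0): f_x = -10 ≠ 0; (0, 1): f_x = -12 ≠ 0.
  x = 1: f_y(1, y) = -6*y**2 + 10*y - 4; vanishes at y ∈ {1}. (1, 1): f_x = -3 ≠ 0.
  x = 2: f_y(2, y) = -6*y**2 + 14*y - 8; vanishes at y ∈ {1}. (2, 1): f_x = 0, f = 0 — SINGULAR.
  x = 3: f_y(3, y) = -6*y**2 + 18*y - 12; vanishes at y ∈ {1, 2}. (3, 1): f_x = -3 ≠ 0; (3, 2): f_x = -1 ≠ 0.
  x = 4: f_y(4, y) = -6*y**2 + 22*y - 16; vanishes at y ∈ {1}. (4, 1): f_x = -12 ≠ 0.
Only singular point on the grid: (2, 1).
Classify: substitute x = 2 + u, y = 1 + v and expand: f = -u**3 + 2*u*v**2 - 2*v**3 + v**2.
No constant or linear terms (consistent with a singular point). Quadratic part: v**2. Cubic part: -u**3 + 2*u*v**2 - 2*v**3.
The quadratic part v**2 is a perfect square, so there is a single (double) tangent line v = 0, i.e. y = 1. Restricting the cubic part to that line (v = 0) leaves -u**3 ≠ 0, so f is not divisible by v and the branch is v² ≈ u**3 to lowest order — this is a cusp.
Classification: cusp.


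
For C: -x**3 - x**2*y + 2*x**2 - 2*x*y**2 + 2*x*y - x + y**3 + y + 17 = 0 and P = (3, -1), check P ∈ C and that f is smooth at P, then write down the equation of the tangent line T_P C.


Tangent line at P: -14*x + 13*y + 55 = 0.

Step 1: f(3, -1) = 0, so P lies on C.
Step 2: partial derivatives
  f_x(x, y) = -3*x**2 - 2*x*y + 4*x - 2*y**2 + 2*y - 1, f_y(x, y) = -x**2 - 4*x*y + 2*x + 3*y**2 + 1.
  f_x(P) = -14, f_y(P) = 13 (gradient nonzero, so P is smooth).
Step 3: tangent line at P: -14·(x − 3) + 13·(y − -1) = 0.
Expanding: -14*x + 13*y + 55 = 0.


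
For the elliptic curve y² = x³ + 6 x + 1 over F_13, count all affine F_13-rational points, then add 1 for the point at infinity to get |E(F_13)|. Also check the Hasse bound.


Affine points = {(0, 1), (0, 12), (5, 0), (7, 3), (7, 10), (9, 2), (9, 11)}; affine count = 7; |E(F_13)| = 8.

Discriminant check: Δ ∝ 4a³ + 27b² = 4·6³ + 27·1² = 4·216 + 27·1 ≡ 7 (mod 13). Nonzero ⇒ E is nonsingular.
For each x ∈ F_13, compute rhs = x³ + 6·x + 1 mod 13, then count y ∈ F_13 with y² ≡ rhs.
  x = 0: rhs = 1, matching y values: 1, 12 (2 points).
  x = 1: rhs = 8, matching y values: none (0 points).
  x = 2: rhs = 8, matching y values: none (0 points).
  x = 3: rhs = 7, matching y values: none (0 points).
  x = 4: rhs = 11, matching y values: none (0 points).
  x = 5: rhs = 0, matching y values: 0 (1 points).
  x = 6: rhs = 6, matching y values: none (0 points).
  x = 7: rhs = 9, matching y values: 3, 10 (2 points).
  x = 8: rhs = 2, matching y values: none (0 points).
  x = 9: rhs = 4, matching y values: 2, 11 (2 points).
  x = 10: rhs = 8, matching y values: none (0 points).
  x = 11: rhs = 7, matching y values: none (0 points).
  x = 12: rhs = 7, matching y values: none (0 points).
Total affine count: 7.
Full point count |E(F_13)| = 7 + 1 = 8.
Hasse bound: |8 − (13+1)| = |-6| = 6 ≤ 2√13 ≈ 7.2111 ✓.


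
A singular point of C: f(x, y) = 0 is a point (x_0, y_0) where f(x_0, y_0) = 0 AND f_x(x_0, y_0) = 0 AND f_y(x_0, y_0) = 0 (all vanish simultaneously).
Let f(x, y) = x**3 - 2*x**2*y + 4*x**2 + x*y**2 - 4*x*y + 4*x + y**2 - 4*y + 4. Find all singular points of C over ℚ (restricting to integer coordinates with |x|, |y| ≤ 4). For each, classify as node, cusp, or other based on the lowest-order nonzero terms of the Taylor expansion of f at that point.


Singular points: {(0, 2)}; classification: cusp.

Compute partial derivatives:
  f_x = 3*x**2 - 4*x*y + 8*x + y**2 - 4*y + 4.
  f_y = -2*x**2 + 2*x*y - 4*x + 2*y - 4.
Scan x_0 ∈ {−4, ..., 4}. For each x_0, f_y(x_0, y) is a polynomial in y; find its integer roots y ∈ {−4, ..., 4}, then test f_x and f at those candidates.
  x = -4: f_y(-4, y) = -6*y - 20; no integer root y with |y| ≤ 4.
  x = -3: f_y(-3, y) = -4*y - 10; no integer root y with |y| ≤ 4.
  x = -2: f_y(-2, y) = -2*y - 4; vanishes at y ∈ {-2}. (-2, -2): f_x = -4 ≠ 0.
  x = -1: f_y(-1, y) = -2; no integer root y with |y| ≤ 4.
  x = 0: f_y(0, y) = 2*y - 4; vanishes at y ∈ {2}. (0, 2): f_x = 0, f = 0 — SINGULAR.
  x = 1: f_y(1, y) = 4*y - 10; no integer root y with |y| ≤ 4.
  x = 2: f_y(2, y) = 6*y - 20; no integer root y with |y| ≤ 4.
  x = 3: f_y(3, y) = 8*y - 34; no integer root y with |y| ≤ 4.
  x = 4: f_y(4, y) = 10*y - 52; no integer root y with |y| ≤ 4.
Only singular point on the grid: (0, 2).
Classify: substitute x = 0 + u, y = 2 + v and expand: f = u**3 - 2*u**2*v + u*v**2 + v**2.
No constant or linear terms (consistent with a singular point). Quadratic part: v**2. Cubic part: u**3 - 2*u**2*v + u*v**2.
The quadratic part v**2 is a perfect square, so there is a single (double) tangent line v = 0, i.e. y = 2. Restricting the cubic part to that line (v = 0) leaves u**3 ≠ 0, so f is not divisible by v and the branch is v² ≈ -u**3 to lowest order — this is a cusp.
Classification: cusp.
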